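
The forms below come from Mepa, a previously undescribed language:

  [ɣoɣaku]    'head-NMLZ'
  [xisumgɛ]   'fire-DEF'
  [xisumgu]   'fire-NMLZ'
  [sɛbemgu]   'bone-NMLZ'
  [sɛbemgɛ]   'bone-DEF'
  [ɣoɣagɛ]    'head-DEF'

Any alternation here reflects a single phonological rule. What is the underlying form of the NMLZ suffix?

/-ku/

The NMLZ suffix surfaces as [-gu] and [-ku], depending on the final segment of the stem.
The DEF suffix, which begins with [g], is invariant after every stem; so [g] is not altered by any rule here.
The NMLZ suffix is therefore /-ku/ underlyingly, with post-nasal voicing: voiceless stops become voiced after a nasal.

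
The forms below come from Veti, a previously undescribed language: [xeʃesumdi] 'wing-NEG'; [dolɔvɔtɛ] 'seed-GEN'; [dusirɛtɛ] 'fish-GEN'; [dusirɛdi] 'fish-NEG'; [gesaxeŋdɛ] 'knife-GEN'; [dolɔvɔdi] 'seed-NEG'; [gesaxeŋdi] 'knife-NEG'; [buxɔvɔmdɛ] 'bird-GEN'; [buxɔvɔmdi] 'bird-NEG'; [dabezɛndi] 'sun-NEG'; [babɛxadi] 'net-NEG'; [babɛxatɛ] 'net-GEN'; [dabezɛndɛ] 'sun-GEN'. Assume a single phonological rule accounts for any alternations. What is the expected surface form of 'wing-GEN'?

[xeʃesumdɛ]

The GEN suffix surfaces as [-dɛ] and [-tɛ], depending on the final segment of the stem.
The NEG suffix, which begins with [d], is invariant after every stem; so [d] is not altered by any rule here.
The GEN suffix is therefore /-tɛ/ underlyingly, with post-nasal voicing: voiceless stops become voiced after a nasal.
After 'wing', which ends in a nasal, the suffix surfaces as [-dɛ], giving [xeʃesumdɛ].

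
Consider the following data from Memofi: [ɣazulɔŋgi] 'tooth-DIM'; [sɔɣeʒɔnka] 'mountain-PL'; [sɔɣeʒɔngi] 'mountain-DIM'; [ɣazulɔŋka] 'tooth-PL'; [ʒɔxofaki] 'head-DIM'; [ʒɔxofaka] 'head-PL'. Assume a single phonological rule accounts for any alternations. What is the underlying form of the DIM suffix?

/-gi/

The DIM suffix surfaces as [-gi] and [-ki], depending on the final segment of the stem.
The PL suffix, which begins with [k], is invariant after every stem; so [k] is not altered by any rule here.
So the underlying form is /-gi/, and voiced stops become voiceless after a vowel.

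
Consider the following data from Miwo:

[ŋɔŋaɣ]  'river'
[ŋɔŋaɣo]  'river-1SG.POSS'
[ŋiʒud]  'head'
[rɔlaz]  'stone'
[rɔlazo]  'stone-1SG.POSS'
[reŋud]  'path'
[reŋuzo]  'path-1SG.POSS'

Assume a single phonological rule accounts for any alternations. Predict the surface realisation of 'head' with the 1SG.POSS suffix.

The stem for 'path' ends in [d] in [reŋud] but [z] in [reŋuzo].
But 'stone' keeps [z] in both environments ([rɔlaz], [rɔlazo]), so there is no rule changing /z/ to [d] in isolation.
So /d/ is underlying, and a rule of intervocalic spirantization — voiced stops become fricatives between vowels — gives [z].
The one attested form of 'head', [ŋiʒud], shows underlying /ŋiʒud/. Applying the same rule between vowels gives [ŋiʒuzo].

[ŋiʒuzo]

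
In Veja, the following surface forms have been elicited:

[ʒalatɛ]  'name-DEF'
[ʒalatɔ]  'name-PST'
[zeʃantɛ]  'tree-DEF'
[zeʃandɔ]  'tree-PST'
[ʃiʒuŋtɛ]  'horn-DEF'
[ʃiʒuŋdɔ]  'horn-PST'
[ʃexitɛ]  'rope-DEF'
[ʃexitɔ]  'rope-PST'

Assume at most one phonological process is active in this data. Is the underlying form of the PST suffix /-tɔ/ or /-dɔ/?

The PST morpheme has two allomorphs, [-dɔ] and [-tɔ].
By contrast the DEF suffix keeps its initial [t] throughout — that segment must be underlying.
The PST suffix is therefore /-dɔ/ underlyingly, with post-vocalic devoicing: voiced stops become voiceless after a vowel.

/-dɔ/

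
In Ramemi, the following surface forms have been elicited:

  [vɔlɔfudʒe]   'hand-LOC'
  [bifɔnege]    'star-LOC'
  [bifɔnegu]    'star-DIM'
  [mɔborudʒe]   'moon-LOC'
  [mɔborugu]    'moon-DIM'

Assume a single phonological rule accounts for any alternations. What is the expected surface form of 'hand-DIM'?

[vɔlɔfugu]

The root 'moon' surfaces as [mɔborudʒe] and [mɔborugu], with a stem-final [dʒ] ~ [g] alternation.
But 'star' keeps [g] in both environments ([bifɔnege], [bifɔnegu]), so there is no rule changing /g/ to [dʒ] before the LOC suffix.
The alternation reflects depalatalization: palato-alveolar /dʒ/ becomes [g] when no front vowel follows. /dʒ/ is underlying.
From [vɔlɔfudʒe] the stem 'hand' is /vɔlɔfudʒ/; when no front vowel follows this yields [vɔlɔfugu].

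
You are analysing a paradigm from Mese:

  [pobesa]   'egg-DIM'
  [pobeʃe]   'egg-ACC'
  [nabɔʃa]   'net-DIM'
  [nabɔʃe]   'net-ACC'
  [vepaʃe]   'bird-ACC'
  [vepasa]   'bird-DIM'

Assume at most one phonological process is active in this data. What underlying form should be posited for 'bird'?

In [vepaʃe] and [vepasa] the final segment of 'bird' alternates: [ʃ] ~ [s].
Compare 'net', with invariant [ʃ] in [nabɔʃe] and [nabɔʃa]: an analysis with underlying /ʃ/ and a rule producing [s] before the DIM suffix would wrongly predict alternation here too.
Therefore /s/ is basic and [ʃ] is derived by palatalization before a front vowel (/s/ becomes palato-alveolar [ʃ] before a front vowel).
Hence 'bird' is /vepas/ underlyingly.

/vepas/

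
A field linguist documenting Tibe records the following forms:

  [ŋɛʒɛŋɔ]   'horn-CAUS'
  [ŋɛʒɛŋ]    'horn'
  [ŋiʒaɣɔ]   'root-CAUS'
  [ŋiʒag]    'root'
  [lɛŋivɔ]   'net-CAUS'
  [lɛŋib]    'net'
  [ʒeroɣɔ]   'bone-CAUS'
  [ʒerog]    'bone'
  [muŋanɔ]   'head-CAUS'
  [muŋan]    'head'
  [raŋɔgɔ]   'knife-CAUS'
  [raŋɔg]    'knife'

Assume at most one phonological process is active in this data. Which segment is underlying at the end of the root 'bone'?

/ɣ/

The root 'bone' surfaces as [ʒeroɣɔ] and [ʒerog], with a stem-final [ɣ] ~ [g] alternation.
But 'knife' keeps [g] in both environments ([raŋɔgɔ], [raŋɔg]), so there is no rule changing /g/ to [ɣ] before the CAUS suffix.
The alternation reflects word-final hardening: voiced fricatives become stops word-finally. /ɣ/ is underlying.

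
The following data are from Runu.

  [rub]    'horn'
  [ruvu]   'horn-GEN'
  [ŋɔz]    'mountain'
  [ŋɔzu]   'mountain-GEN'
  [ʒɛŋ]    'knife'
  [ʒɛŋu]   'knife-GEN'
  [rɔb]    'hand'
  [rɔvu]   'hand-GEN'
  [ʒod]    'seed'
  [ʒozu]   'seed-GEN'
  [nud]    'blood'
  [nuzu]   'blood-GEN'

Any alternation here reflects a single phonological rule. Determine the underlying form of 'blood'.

The stem for 'blood' ends in [d] in [nud] but [z] in [nuzu].
If /z/ were underlying and a rule turned it into [d] in isolation, 'mountain' would also alternate; but it has [z] in both [ŋɔz] and [ŋɔzu].
The underlying segment must be /d/; voiced stops become fricatives between vowels, yielding [z] there.

/nud/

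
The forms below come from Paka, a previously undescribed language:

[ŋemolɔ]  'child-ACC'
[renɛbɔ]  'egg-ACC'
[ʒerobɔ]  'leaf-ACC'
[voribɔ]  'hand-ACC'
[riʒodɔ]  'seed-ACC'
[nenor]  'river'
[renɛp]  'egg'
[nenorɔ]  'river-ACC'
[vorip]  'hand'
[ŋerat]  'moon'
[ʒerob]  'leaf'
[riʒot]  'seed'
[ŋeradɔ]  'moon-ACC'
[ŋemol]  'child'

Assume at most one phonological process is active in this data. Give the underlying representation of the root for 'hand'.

The root 'hand' surfaces as [vorip] and [voribɔ], with a stem-final [p] ~ [b] alternation.
Compare 'leaf', with invariant [b] in [ʒerob] and [ʒerobɔ]: an analysis with underlying /b/ and a rule producing [p] in isolation would wrongly predict alternation here too.
So /p/ is underlying, and a rule of intervocalic voicing — voiceless stops become voiced between vowels — gives [b].

/vorip/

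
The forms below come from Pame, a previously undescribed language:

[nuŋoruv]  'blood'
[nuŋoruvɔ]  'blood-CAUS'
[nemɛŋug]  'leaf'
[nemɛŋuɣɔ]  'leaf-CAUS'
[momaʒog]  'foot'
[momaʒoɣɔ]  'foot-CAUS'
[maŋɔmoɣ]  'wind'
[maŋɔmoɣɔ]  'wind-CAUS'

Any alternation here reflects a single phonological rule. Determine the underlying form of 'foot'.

The stem for 'foot' ends in [g] in [momaʒog] but [ɣ] in [momaʒoɣɔ].
The stem 'wind' ([maŋɔmoɣ], [maŋɔmoɣɔ]) shows [ɣ] unchanged in both environments, so [ɣ] cannot be basic with [g] derived in isolation.
The alternation reflects intervocalic spirantization: voiced stops become fricatives between vowels. /g/ is underlying.
The underlying form of 'foot' is therefore /momaʒog/.

/momaʒog/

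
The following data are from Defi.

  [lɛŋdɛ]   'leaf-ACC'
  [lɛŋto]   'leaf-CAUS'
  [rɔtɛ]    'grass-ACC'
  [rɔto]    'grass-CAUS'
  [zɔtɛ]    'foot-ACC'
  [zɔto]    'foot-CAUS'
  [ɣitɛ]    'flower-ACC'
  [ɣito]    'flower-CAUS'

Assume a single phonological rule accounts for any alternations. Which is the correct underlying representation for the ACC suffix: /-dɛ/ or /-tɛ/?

/-dɛ/

The ACC morpheme has two allomorphs, [-dɛ] and [-tɛ].
The CAUS suffix, which begins with [t], is invariant after every stem; so [t] is not altered by any rule here.
So the underlying form is /-dɛ/, and voiced stops become voiceless after a vowel.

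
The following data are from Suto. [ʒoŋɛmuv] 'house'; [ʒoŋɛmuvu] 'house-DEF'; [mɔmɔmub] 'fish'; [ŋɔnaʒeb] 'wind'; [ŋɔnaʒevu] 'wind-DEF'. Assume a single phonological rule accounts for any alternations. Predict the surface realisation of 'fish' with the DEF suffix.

The root 'wind' surfaces as [ŋɔnaʒevu] and [ŋɔnaʒeb], with a stem-final [v] ~ [b] alternation.
Compare 'house', with invariant [v] in [ʒoŋɛmuvu] and [ʒoŋɛmuv]: an analysis with underlying /v/ and a rule producing [b] in isolation would wrongly predict alternation here too.
Therefore /b/ is basic and [v] is derived by intervocalic spirantization (voiced stops become fricatives between vowels).
The one attested form of 'fish', [mɔmɔmub], shows underlying /mɔmɔmub/. Applying the same rule between vowels gives [mɔmɔmuvu].

[mɔmɔmuvu]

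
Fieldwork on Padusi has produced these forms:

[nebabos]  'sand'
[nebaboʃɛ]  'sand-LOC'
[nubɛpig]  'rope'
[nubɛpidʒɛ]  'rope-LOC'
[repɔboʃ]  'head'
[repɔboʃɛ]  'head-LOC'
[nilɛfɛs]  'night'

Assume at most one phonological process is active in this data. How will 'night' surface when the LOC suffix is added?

[nilɛfɛʃɛ]

In [nebabos] and [nebaboʃɛ] the final segment of 'sand' alternates: [s] ~ [ʃ].
But 'head' keeps [ʃ] in both environments ([repɔboʃ], [repɔboʃɛ]), so there is no rule changing /ʃ/ to [s] in isolation.
So /s/ is underlying, and a rule of palatalization before a front vowel — /g/ and /s/ become palato-alveolar [dʒ] and [ʃ] before a front vowel — gives [ʃ].
From [nilɛfɛs] the stem 'night' is /nilɛfɛs/; before a front vowel this yields [nilɛfɛʃɛ].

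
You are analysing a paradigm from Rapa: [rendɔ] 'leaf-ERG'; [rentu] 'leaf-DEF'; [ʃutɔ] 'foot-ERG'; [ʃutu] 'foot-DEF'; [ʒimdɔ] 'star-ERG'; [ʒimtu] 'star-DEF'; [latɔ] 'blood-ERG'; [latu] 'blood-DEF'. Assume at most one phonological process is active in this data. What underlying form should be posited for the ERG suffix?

/-dɔ/

The ERG morpheme has two allomorphs, [-dɔ] and [-tɔ].
The DEF suffix, which begins with [t], is invariant after every stem; so [t] is not altered by any rule here.
So the underlying form is /-dɔ/, and voiced stops become voiceless after a vowel.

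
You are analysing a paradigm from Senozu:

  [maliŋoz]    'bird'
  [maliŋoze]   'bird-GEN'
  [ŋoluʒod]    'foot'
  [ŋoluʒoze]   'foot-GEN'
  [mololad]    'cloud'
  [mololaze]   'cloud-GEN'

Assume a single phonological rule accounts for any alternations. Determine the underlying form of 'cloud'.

/mololad/

'cloud' shows [d] ~ [z] at the end of the stem ([mololad] vs [mololaze]).
Compare 'bird', with invariant [z] in [maliŋoz] and [maliŋoze]: an analysis with underlying /z/ and a rule producing [d] in isolation would wrongly predict alternation here too.
So /d/ is underlying, and a rule of intervocalic spirantization — voiced stops become fricatives between vowels — gives [z].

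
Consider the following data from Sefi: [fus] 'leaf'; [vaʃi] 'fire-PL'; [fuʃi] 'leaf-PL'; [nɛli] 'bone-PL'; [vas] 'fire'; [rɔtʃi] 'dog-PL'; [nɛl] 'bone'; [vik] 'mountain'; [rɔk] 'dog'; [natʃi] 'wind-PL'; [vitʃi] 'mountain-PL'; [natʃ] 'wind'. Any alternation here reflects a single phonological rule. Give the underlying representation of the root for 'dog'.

In [rɔk] and [rɔtʃi] the final segment of 'dog' alternates: [k] ~ [tʃ].
But 'wind' keeps [tʃ] in both environments ([natʃ], [natʃi]), so there is no rule changing /tʃ/ to [k] in isolation.
Therefore /k/ is basic and [tʃ] is derived by palatalization before a front vowel (/k/ and /s/ become palato-alveolar [tʃ] and [ʃ] before a front vowel).
So 'dog' = /rɔk/.

/rɔk/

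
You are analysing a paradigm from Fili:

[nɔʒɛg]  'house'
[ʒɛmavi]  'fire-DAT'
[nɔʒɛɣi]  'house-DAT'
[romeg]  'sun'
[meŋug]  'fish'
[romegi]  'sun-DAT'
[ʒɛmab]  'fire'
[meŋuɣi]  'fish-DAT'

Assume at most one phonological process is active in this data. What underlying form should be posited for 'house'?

/nɔʒɛɣ/

'house' shows [ɣ] ~ [g] at the end of the stem ([nɔʒɛɣi] vs [nɔʒɛg]).
The stem 'sun' ([romegi], [romeg]) shows [g] unchanged in both environments, so [g] cannot be basic with [ɣ] derived before the DAT suffix.
Therefore /ɣ/ is basic and [g] is derived by word-final hardening (voiced fricatives become stops word-finally).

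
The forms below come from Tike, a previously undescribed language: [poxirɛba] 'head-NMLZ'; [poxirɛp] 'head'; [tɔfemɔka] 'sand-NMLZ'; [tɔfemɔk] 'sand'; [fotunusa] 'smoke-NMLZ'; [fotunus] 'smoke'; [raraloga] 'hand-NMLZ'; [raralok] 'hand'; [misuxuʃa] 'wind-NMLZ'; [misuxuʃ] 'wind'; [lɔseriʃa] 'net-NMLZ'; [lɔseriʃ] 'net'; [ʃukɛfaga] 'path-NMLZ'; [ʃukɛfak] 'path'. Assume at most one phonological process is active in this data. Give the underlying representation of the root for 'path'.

The stem for 'path' ends in [g] in [ʃukɛfaga] but [k] in [ʃukɛfak].
If /k/ were underlying and a rule turned it into [g] before the NMLZ suffix, 'sand' would also alternate; but it has [k] in both [tɔfemɔka] and [tɔfemɔk].
The underlying segment must be /g/; voiced obstruents become voiceless word-finally, yielding [k] there.

/ʃukɛfag/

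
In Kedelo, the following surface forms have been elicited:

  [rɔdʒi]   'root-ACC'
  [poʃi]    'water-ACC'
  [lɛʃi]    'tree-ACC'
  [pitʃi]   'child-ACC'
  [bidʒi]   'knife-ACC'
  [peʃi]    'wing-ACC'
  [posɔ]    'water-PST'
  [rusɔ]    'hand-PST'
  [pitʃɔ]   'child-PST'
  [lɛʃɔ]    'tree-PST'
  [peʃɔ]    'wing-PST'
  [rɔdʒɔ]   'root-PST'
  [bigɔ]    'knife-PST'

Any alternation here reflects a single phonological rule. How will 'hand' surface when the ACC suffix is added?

[ruʃi]

The stem for 'water' ends in [ʃ] in [poʃi] but [s] in [posɔ].
But 'wing' keeps [ʃ] in both environments ([peʃi], [peʃɔ]), so there is no rule changing /ʃ/ to [s] before the PST suffix.
Therefore /s/ is basic and [ʃ] is derived by palatalization before a front vowel (/g/ and /s/ become palato-alveolar [dʒ] and [ʃ] before a front vowel).
From [rusɔ] the stem 'hand' is /rus/; before a front vowel this yields [ruʃi].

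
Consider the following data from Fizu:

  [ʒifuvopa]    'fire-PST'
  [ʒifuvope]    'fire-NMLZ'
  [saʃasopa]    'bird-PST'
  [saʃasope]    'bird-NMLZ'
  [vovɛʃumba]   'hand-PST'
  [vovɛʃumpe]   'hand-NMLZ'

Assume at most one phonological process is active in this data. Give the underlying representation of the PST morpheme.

/-ba/

The PST suffix surfaces as [-ba] and [-pa], depending on the final segment of the stem.
By contrast the NMLZ suffix keeps its initial [p] throughout — that segment must be underlying.
The PST suffix is therefore /-ba/ underlyingly, with post-vocalic devoicing: voiced stops become voiceless after a vowel.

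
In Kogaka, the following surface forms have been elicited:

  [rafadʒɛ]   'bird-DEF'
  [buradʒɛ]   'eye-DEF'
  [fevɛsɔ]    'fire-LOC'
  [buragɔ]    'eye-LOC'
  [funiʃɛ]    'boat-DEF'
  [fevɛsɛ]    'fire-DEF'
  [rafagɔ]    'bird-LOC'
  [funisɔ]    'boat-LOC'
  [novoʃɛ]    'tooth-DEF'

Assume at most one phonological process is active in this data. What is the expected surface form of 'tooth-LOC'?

[novosɔ]

The root 'boat' surfaces as [funiʃɛ] and [funisɔ], with a stem-final [ʃ] ~ [s] alternation.
If /s/ were underlying and a rule turned it into [ʃ] before the DEF suffix, 'fire' would also alternate; but it has [s] in both [fevɛsɛ] and [fevɛsɔ].
The alternation reflects depalatalization: palato-alveolar /dʒ/ and /ʃ/ become [g] and [s] when no front vowel follows. /ʃ/ is underlying.
The one attested form of 'tooth', [novoʃɛ], shows underlying /novoʃ/. Applying the same rule when no front vowel follows gives [novosɔ].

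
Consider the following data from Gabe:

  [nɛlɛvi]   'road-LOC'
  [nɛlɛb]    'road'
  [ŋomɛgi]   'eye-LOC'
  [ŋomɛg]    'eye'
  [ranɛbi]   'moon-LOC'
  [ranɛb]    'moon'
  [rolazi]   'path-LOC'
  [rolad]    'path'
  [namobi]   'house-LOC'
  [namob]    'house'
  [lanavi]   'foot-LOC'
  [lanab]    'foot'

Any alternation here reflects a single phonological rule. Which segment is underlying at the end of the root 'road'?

The root 'road' surfaces as [nɛlɛvi] and [nɛlɛb], with a stem-final [v] ~ [b] alternation.
But 'house' keeps [b] in both environments ([namobi], [namob]), so there is no rule changing /b/ to [v] before the LOC suffix.
The underlying segment must be /v/; voiced fricatives become stops word-finally, yielding [b] there.

/v/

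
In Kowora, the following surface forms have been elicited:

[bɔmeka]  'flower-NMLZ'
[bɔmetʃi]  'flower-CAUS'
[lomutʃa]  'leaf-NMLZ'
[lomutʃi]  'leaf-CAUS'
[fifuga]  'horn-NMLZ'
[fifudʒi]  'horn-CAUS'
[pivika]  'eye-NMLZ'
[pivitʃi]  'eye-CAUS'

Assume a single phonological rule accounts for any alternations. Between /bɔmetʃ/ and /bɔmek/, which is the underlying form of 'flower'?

/bɔmek/

The root 'flower' surfaces as [bɔmeka] and [bɔmetʃi], with a stem-final [k] ~ [tʃ] alternation.
If /tʃ/ were underlying and a rule turned it into [k] before the NMLZ suffix, 'leaf' would also alternate; but it has [tʃ] in both [lomutʃa] and [lomutʃi].
The underlying segment must be /k/; /k/ and /g/ become palato-alveolar [tʃ] and [dʒ] before a front vowel, yielding [tʃ] there.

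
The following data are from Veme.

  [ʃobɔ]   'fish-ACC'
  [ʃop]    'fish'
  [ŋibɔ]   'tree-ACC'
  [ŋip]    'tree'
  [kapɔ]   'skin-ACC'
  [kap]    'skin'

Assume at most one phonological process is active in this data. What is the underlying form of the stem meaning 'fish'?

The root 'fish' surfaces as [ʃobɔ] and [ʃop], with a stem-final [b] ~ [p] alternation.
If /p/ were underlying and a rule turned it into [b] before the ACC suffix, 'skin' would also alternate; but it has [p] in both [kapɔ] and [kap].
Therefore /b/ is basic and [p] is derived by word-final obstruent devoicing (voiced obstruents become voiceless word-finally).

/ʃob/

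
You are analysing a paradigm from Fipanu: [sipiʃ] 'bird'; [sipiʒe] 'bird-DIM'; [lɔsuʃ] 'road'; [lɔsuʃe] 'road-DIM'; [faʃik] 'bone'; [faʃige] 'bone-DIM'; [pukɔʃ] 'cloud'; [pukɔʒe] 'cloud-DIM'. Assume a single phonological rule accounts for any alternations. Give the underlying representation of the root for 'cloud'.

/pukɔʒ/

'cloud' shows [ʃ] ~ [ʒ] at the end of the stem ([pukɔʃ] vs [pukɔʒe]).
But 'road' keeps [ʃ] in both environments ([lɔsuʃ], [lɔsuʃe]), so there is no rule changing /ʃ/ to [ʒ] before the DIM suffix.
So /ʒ/ is underlying, and a rule of word-final obstruent devoicing — voiced obstruents become voiceless word-finally — gives [ʃ].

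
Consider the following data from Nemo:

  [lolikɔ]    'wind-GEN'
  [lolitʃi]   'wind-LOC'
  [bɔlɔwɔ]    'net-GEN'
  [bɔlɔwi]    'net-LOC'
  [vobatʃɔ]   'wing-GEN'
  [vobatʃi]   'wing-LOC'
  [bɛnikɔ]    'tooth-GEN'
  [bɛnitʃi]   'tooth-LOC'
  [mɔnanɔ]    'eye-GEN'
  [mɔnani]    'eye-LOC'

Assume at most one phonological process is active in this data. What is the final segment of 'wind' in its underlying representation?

/k/

The stem for 'wind' ends in [k] in [lolikɔ] but [tʃ] in [lolitʃi].
Compare 'wing', with invariant [tʃ] in [vobatʃɔ] and [vobatʃi]: an analysis with underlying /tʃ/ and a rule producing [k] before the GEN suffix would wrongly predict alternation here too.
The alternation reflects palatalization before a front vowel: /k/ becomes palato-alveolar [tʃ] before a front vowel. /k/ is underlying.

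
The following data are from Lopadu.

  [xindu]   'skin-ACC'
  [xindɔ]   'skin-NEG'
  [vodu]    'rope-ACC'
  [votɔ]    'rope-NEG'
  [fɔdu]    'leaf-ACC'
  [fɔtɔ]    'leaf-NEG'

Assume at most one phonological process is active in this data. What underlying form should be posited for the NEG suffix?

The NEG morpheme has two allomorphs, [-dɔ] and [-tɔ].
By contrast the ACC suffix keeps its initial [d] throughout — that segment must be underlying.
So the underlying form is /-tɔ/, and voiceless stops become voiced after a nasal.

/-tɔ/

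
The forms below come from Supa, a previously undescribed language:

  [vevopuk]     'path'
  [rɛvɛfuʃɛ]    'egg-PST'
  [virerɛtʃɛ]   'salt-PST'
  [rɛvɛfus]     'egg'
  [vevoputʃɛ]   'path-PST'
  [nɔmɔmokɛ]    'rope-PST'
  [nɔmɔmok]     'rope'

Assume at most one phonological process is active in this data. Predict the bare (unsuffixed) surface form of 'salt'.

The stem for 'path' ends in [tʃ] in [vevoputʃɛ] but [k] in [vevopuk].
Compare 'rope', with invariant [k] in [nɔmɔmokɛ] and [nɔmɔmok]: an analysis with underlying /k/ and a rule producing [tʃ] before the PST suffix would wrongly predict alternation here too.
The alternation reflects depalatalization: palato-alveolar /tʃ/ and /ʃ/ become [k] and [s] when no front vowel follows. /tʃ/ is underlying.
From [virerɛtʃɛ] the stem 'salt' is /virerɛtʃ/; when no front vowel follows this yields [virerɛk].

[virerɛk]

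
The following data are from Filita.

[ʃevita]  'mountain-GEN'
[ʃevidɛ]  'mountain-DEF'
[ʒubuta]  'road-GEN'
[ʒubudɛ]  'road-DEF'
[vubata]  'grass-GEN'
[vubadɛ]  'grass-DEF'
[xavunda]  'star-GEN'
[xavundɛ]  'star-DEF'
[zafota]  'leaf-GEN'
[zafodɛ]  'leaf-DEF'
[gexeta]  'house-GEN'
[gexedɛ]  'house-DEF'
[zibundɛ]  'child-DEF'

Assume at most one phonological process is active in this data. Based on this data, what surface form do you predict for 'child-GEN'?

The GEN suffix surfaces as [-da] and [-ta], depending on the final segment of the stem.
The DEF suffix, which begins with [d], is invariant after every stem; so [d] is not altered by any rule here.
The GEN suffix is therefore /-ta/ underlyingly, with post-nasal voicing: voiceless stops become voiced after a nasal.
After 'child', which ends in a nasal, the suffix surfaces as [-da], giving [zibunda].

[zibunda]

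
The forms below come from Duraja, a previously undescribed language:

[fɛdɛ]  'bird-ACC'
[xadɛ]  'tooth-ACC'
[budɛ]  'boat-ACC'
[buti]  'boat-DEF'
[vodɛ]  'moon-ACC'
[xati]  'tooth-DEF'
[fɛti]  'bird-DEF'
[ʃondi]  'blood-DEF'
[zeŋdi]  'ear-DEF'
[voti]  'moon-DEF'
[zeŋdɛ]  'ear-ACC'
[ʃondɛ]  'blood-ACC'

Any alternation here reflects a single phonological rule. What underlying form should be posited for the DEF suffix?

The DEF suffix surfaces as [-di] and [-ti], depending on the final segment of the stem.
By contrast the ACC suffix keeps its initial [d] throughout — that segment must be underlying.
So the underlying form is /-ti/, and voiceless stops become voiced after a nasal.

/-ti/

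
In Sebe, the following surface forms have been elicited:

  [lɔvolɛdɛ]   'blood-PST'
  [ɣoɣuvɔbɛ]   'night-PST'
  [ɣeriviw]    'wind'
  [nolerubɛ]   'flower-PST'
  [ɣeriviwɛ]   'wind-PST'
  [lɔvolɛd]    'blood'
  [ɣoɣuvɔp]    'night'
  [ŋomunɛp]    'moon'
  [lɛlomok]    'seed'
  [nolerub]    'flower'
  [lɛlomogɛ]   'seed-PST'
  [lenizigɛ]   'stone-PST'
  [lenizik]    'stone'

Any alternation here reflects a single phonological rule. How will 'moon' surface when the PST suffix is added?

In [ɣoɣuvɔbɛ] and [ɣoɣuvɔp] the final segment of 'night' alternates: [b] ~ [p].
If /b/ were underlying and a rule turned it into [p] in isolation, 'flower' would also alternate; but it has [b] in both [nolerubɛ] and [nolerub].
The underlying segment must be /p/; voiceless stops become voiced between vowels, yielding [b] there.
From [ŋomunɛp] the stem 'moon' is /ŋomunɛp/; between vowels this yields [ŋomunɛbɛ].

[ŋomunɛbɛ]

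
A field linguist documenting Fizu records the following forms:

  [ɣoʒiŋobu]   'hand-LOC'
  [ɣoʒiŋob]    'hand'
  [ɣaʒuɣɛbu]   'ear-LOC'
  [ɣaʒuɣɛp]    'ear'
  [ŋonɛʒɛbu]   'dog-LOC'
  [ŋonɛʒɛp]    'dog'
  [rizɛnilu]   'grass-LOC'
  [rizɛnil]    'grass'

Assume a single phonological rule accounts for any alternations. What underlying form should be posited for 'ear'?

/ɣaʒuɣɛp/

The root 'ear' surfaces as [ɣaʒuɣɛbu] and [ɣaʒuɣɛp], with a stem-final [b] ~ [p] alternation.
But 'hand' keeps [b] in both environments ([ɣoʒiŋobu], [ɣoʒiŋob]), so there is no rule changing /b/ to [p] in isolation.
Therefore /p/ is basic and [b] is derived by intervocalic voicing (voiceless stops become voiced between vowels).
So 'ear' = /ɣaʒuɣɛp/.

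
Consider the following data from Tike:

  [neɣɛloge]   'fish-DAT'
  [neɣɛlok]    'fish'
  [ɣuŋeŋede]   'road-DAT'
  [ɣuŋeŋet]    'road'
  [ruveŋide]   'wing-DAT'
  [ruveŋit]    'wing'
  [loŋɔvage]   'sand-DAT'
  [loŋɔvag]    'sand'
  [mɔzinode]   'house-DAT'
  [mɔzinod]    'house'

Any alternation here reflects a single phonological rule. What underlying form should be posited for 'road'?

The root 'road' surfaces as [ɣuŋeŋede] and [ɣuŋeŋet], with a stem-final [d] ~ [t] alternation.
But 'house' keeps [d] in both environments ([mɔzinode], [mɔzinod]), so there is no rule changing /d/ to [t] in isolation.
The alternation reflects intervocalic voicing: voiceless stops become voiced between vowels. /t/ is underlying.

/ɣuŋeŋet/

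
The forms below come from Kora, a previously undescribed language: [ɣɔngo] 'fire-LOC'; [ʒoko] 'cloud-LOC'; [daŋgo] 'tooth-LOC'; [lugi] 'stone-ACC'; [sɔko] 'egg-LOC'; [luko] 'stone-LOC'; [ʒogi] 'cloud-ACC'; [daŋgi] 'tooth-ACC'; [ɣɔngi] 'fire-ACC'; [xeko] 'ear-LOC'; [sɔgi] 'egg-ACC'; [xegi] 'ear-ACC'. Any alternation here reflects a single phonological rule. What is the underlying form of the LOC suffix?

/-ko/

The LOC morpheme has two allomorphs, [-go] and [-ko].
The ACC suffix, which begins with [g], is invariant after every stem; so [g] is not altered by any rule here.
The LOC suffix is therefore /-ko/ underlyingly, with post-nasal voicing: voiceless stops become voiced after a nasal.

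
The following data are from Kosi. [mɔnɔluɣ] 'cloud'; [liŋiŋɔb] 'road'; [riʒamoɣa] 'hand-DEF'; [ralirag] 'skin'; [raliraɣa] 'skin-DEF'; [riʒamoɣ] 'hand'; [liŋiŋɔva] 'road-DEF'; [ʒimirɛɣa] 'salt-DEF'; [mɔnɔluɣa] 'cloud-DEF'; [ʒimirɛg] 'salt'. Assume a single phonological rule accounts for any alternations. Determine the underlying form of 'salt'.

/ʒimirɛg/

The stem for 'salt' ends in [g] in [ʒimirɛg] but [ɣ] in [ʒimirɛɣa].
But 'hand' keeps [ɣ] in both environments ([riʒamoɣ], [riʒamoɣa]), so there is no rule changing /ɣ/ to [g] in isolation.
Therefore /g/ is basic and [ɣ] is derived by intervocalic spirantization (voiced stops become fricatives between vowels).
The underlying form of 'salt' is therefore /ʒimirɛg/.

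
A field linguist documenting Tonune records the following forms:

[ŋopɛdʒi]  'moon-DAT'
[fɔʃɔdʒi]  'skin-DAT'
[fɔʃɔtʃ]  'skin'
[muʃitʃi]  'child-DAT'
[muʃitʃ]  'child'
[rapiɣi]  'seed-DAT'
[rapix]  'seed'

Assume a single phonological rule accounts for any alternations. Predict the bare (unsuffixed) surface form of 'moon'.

The root 'skin' surfaces as [fɔʃɔdʒi] and [fɔʃɔtʃ], with a stem-final [dʒ] ~ [tʃ] alternation.
Compare 'child', with invariant [tʃ] in [muʃitʃi] and [muʃitʃ]: an analysis with underlying /tʃ/ and a rule producing [dʒ] before the DAT suffix would wrongly predict alternation here too.
The alternation reflects word-final obstruent devoicing: voiced obstruents become voiceless word-finally. /dʒ/ is underlying.
The one attested form of 'moon', [ŋopɛdʒi], shows underlying /ŋopɛdʒ/. Applying the same rule word-finally gives [ŋopɛtʃ].

[ŋopɛtʃ]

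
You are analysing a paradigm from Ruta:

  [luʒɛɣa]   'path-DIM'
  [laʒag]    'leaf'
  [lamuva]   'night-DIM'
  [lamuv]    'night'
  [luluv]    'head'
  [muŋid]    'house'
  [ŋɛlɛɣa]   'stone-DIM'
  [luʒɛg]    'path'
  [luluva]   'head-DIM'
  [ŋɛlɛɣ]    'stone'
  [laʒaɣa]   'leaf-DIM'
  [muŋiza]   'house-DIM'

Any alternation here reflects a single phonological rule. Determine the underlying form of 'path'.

In [luʒɛg] and [luʒɛɣa] the final segment of 'path' alternates: [g] ~ [ɣ].
Compare 'stone', with invariant [ɣ] in [ŋɛlɛɣ] and [ŋɛlɛɣa]: an analysis with underlying /ɣ/ and a rule producing [g] in isolation would wrongly predict alternation here too.
So /g/ is underlying, and a rule of intervocalic spirantization — voiced stops become fricatives between vowels — gives [ɣ].

/luʒɛg/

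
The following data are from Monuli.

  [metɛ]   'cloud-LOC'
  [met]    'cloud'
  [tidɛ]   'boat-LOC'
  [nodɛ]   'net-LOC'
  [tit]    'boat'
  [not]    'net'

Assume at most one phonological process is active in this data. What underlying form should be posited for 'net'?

/nod/

'net' shows [d] ~ [t] at the end of the stem ([nodɛ] vs [not]).
The stem 'cloud' ([metɛ], [met]) shows [t] unchanged in both environments, so [t] cannot be basic with [d] derived before the LOC suffix.
The alternation reflects word-final obstruent devoicing: voiced obstruents become voiceless word-finally. /d/ is underlying.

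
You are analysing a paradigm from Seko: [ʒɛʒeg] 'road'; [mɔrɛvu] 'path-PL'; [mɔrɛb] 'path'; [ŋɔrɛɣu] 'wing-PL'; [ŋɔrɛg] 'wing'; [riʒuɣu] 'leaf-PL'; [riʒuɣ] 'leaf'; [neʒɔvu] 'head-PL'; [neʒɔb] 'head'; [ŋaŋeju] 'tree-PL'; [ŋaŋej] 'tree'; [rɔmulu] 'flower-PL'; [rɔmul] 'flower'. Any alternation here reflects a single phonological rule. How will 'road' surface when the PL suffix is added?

[ʒɛʒeɣu]

'wing' shows [ɣ] ~ [g] at the end of the stem ([ŋɔrɛɣu] vs [ŋɔrɛg]).
The stem 'leaf' ([riʒuɣu], [riʒuɣ]) shows [ɣ] unchanged in both environments, so [ɣ] cannot be basic with [g] derived in isolation.
So /g/ is underlying, and a rule of intervocalic spirantization — voiced stops become fricatives between vowels — gives [ɣ].
The one attested form of 'road', [ʒɛʒeg], shows underlying /ʒɛʒeg/. Applying the same rule between vowels gives [ʒɛʒeɣu].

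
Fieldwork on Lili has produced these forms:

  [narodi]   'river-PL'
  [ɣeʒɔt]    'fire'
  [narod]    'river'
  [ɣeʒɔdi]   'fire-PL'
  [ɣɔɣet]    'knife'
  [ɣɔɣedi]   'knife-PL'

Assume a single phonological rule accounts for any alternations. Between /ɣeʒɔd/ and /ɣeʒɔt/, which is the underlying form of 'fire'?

/ɣeʒɔt/

'fire' shows [d] ~ [t] at the end of the stem ([ɣeʒɔdi] vs [ɣeʒɔt]).
The stem 'river' ([narodi], [narod]) shows [d] unchanged in both environments, so [d] cannot be basic with [t] derived in isolation.
So /t/ is underlying, and a rule of intervocalic voicing — voiceless stops become voiced between vowels — gives [d].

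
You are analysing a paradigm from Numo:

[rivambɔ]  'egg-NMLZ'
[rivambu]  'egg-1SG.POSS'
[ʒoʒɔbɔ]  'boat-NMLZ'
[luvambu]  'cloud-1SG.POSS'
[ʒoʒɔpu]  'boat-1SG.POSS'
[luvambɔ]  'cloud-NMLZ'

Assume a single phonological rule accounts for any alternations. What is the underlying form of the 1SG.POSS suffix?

/-pu/

The 1SG.POSS morpheme has two allomorphs, [-bu] and [-pu].
By contrast the NMLZ suffix keeps its initial [b] throughout — that segment must be underlying.
So the underlying form is /-pu/, and voiceless stops become voiced after a nasal.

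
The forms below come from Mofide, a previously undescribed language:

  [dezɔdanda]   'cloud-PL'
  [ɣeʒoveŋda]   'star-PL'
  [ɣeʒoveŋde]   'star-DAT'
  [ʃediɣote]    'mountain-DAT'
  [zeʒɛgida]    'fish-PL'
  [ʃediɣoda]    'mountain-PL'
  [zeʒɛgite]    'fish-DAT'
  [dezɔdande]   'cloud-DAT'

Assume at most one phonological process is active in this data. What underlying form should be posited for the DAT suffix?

/-te/

The DAT suffix surfaces as [-de] and [-te], depending on the final segment of the stem.
By contrast the PL suffix keeps its initial [d] throughout — that segment must be underlying.
The DAT suffix is therefore /-te/ underlyingly, with post-nasal voicing: voiceless stops become voiced after a nasal.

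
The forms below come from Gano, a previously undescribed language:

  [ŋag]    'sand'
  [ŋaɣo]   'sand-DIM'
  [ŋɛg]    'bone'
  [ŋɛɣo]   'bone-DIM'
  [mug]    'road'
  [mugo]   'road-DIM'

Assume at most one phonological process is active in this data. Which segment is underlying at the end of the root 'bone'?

The stem for 'bone' ends in [g] in [ŋɛg] but [ɣ] in [ŋɛɣo].
But 'road' keeps [g] in both environments ([mug], [mugo]), so there is no rule changing /g/ to [ɣ] before the DIM suffix.
The underlying segment must be /ɣ/; voiced fricatives become stops word-finally, yielding [g] there.

/ɣ/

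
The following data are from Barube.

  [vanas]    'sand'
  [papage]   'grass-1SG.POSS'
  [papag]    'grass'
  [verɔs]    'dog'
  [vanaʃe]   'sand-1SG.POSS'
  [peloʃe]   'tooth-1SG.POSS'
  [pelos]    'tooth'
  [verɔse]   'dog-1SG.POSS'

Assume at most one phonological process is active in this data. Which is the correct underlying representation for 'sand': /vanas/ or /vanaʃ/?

The root 'sand' surfaces as [vanaʃe] and [vanas], with a stem-final [ʃ] ~ [s] alternation.
The stem 'dog' ([verɔse], [verɔs]) shows [s] unchanged in both environments, so [s] cannot be basic with [ʃ] derived before the 1SG.POSS suffix.
So /ʃ/ is underlying, and a rule of depalatalization — palato-alveolar /ʃ/ becomes [s] when no front vowel follows — gives [s].

/vanaʃ/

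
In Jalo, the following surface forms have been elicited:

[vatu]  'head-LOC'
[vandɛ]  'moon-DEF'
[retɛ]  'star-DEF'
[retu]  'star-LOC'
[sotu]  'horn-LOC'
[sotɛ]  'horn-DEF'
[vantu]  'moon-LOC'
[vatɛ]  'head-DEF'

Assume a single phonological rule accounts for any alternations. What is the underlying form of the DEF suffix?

The DEF morpheme has two allomorphs, [-dɛ] and [-tɛ].
By contrast the LOC suffix keeps its initial [t] throughout — that segment must be underlying.
The DEF suffix is therefore /-dɛ/ underlyingly, with post-vocalic devoicing: voiced stops become voiceless after a vowel.

/-dɛ/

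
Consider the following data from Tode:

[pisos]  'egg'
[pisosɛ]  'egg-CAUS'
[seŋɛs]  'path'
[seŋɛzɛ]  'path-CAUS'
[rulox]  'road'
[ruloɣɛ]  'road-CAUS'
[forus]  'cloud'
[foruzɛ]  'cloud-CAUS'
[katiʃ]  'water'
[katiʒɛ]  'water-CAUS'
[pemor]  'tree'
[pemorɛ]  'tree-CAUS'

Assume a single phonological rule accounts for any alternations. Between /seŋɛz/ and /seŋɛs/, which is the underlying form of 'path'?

'path' shows [s] ~ [z] at the end of the stem ([seŋɛs] vs [seŋɛzɛ]).
But 'egg' keeps [s] in both environments ([pisos], [pisosɛ]), so there is no rule changing /s/ to [z] before the CAUS suffix.
Therefore /z/ is basic and [s] is derived by word-final obstruent devoicing (voiced obstruents become voiceless word-finally).

/seŋɛz/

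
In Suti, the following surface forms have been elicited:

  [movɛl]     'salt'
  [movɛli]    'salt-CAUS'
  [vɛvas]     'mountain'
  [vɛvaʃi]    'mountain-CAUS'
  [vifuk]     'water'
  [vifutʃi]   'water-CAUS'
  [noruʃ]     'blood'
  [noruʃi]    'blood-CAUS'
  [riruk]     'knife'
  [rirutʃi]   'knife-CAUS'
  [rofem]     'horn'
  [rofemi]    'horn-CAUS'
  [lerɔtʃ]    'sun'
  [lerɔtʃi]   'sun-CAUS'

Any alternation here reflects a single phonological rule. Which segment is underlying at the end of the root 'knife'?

/k/

The stem for 'knife' ends in [k] in [riruk] but [tʃ] in [rirutʃi].
Compare 'sun', with invariant [tʃ] in [lerɔtʃ] and [lerɔtʃi]: an analysis with underlying /tʃ/ and a rule producing [k] in isolation would wrongly predict alternation here too.
The underlying segment must be /k/; /k/ and /s/ become palato-alveolar [tʃ] and [ʃ] before a front vowel, yielding [tʃ] there.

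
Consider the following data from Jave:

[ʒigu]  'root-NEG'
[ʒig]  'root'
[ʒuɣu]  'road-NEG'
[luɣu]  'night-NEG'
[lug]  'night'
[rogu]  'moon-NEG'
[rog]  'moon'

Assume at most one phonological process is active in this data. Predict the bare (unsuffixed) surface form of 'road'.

[ʒug]

The root 'night' surfaces as [luɣu] and [lug], with a stem-final [ɣ] ~ [g] alternation.
The stem 'moon' ([rogu], [rog]) shows [g] unchanged in both environments, so [g] cannot be basic with [ɣ] derived before the NEG suffix.
The underlying segment must be /ɣ/; voiced fricatives become stops word-finally, yielding [g] there.
The one attested form of 'road', [ʒuɣu], shows underlying /ʒuɣ/. Applying the same rule word-finally gives [ʒug].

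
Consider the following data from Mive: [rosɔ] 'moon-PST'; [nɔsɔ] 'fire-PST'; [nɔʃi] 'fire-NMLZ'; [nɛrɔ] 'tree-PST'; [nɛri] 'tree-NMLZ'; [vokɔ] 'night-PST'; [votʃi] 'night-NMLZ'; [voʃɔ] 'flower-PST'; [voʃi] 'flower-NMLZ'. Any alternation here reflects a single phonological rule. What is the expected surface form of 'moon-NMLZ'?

The root 'fire' surfaces as [nɔsɔ] and [nɔʃi], with a stem-final [s] ~ [ʃ] alternation.
Compare 'flower', with invariant [ʃ] in [voʃɔ] and [voʃi]: an analysis with underlying /ʃ/ and a rule producing [s] before the PST suffix would wrongly predict alternation here too.
The underlying segment must be /s/; /k/ and /s/ become palato-alveolar [tʃ] and [ʃ] before a front vowel, yielding [ʃ] there.
The one attested form of 'moon', [rosɔ], shows underlying /ros/. Applying the same rule before a front vowel gives [roʃi].

[roʃi]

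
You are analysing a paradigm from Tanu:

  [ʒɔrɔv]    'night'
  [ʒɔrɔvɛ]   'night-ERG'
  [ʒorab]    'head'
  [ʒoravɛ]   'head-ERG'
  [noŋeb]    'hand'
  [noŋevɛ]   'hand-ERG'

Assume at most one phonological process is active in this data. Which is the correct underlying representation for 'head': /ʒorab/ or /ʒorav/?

The stem for 'head' ends in [b] in [ʒorab] but [v] in [ʒoravɛ].
If /v/ were underlying and a rule turned it into [b] in isolation, 'night' would also alternate; but it has [v] in both [ʒɔrɔv] and [ʒɔrɔvɛ].
The underlying segment must be /b/; voiced stops become fricatives between vowels, yielding [v] there.

/ʒorab/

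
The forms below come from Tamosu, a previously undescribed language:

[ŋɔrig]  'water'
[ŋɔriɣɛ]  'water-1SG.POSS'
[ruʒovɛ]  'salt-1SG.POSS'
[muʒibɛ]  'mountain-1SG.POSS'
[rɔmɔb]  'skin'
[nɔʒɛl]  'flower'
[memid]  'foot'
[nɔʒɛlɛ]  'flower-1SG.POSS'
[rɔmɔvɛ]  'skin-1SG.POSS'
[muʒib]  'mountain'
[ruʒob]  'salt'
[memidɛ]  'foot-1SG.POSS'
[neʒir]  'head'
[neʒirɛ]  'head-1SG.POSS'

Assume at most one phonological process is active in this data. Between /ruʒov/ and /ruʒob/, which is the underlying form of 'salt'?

The stem for 'salt' ends in [v] in [ruʒovɛ] but [b] in [ruʒob].
The stem 'mountain' ([muʒibɛ], [muʒib]) shows [b] unchanged in both environments, so [b] cannot be basic with [v] derived before the 1SG.POSS suffix.
Therefore /v/ is basic and [b] is derived by word-final hardening (voiced fricatives become stops word-finally).

/ruʒov/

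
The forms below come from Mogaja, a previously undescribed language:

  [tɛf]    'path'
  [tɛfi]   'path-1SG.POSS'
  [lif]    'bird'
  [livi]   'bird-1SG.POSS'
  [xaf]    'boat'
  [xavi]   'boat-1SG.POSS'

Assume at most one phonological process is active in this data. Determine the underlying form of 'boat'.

/xav/

In [xaf] and [xavi] the final segment of 'boat' alternates: [f] ~ [v].
But 'path' keeps [f] in both environments ([tɛf], [tɛfi]), so there is no rule changing /f/ to [v] before the 1SG.POSS suffix.
The alternation reflects word-final obstruent devoicing: voiced obstruents become voiceless word-finally. /v/ is underlying.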